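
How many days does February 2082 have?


February 2082 (leap year: no)

28 days


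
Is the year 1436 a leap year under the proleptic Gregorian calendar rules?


Gregorian leap year rule: divisible by 4, but not by 100, unless also by 400.
1436 is divisible by 4 but not 100 -> leap year

Yes


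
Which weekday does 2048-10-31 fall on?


Date: October 31, 2048
Anchor: Jan 1, 2048. With p = 2048 - 1 = 2047: (p + p//4 - p//100 + p//400) mod 7 = (2047 + 511 - 20 + 5) mod 7 = 2543 mod 7 = 2 -> Wednesday (Mon=0 ... Sun=6)
Days before October (Jan-Sep): 274; offset = 274 + 31 - 1 = 304
Weekday index = (2 + 304) mod 7 = 5

Day of the week: Saturday


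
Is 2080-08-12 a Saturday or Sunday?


Anchor: Jan 1, 2080. With p = 2080 - 1 = 2079: (p + p//4 - p//100 + p//400) mod 7 = (2079 + 519 - 20 + 5) mod 7 = 2583 mod 7 = 0 -> Monday (Mon=0 ... Sun=6)
Day of year: 225; offset = 224
Weekday index = (0 + 224) mod 7 = 0 -> Monday
Weekend days: Saturday, Sunday

No


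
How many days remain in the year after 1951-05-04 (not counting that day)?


Day of year: 124 of 365
Remaining = 365 - 124

241 days


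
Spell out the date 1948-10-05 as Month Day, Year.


ISO 1948-10-05 parses as year=1948, month=10, day=05
Month 10 -> October

October 5, 1948


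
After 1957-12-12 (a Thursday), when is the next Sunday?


Current: Thursday
Target: Sunday
Days ahead: 3

Next Sunday: 1957-12-15


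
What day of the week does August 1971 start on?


Target: August 1, 1971
Anchor: Jan 1, 1971. With p = 1971 - 1 = 1970: (p + p//4 - p//100 + p//400) mod 7 = (1970 + 492 - 19 + 4) mod 7 = 2447 mod 7 = 4 -> Friday (Mon=0 ... Sun=6)
Days before August (Jan-Jul): 212 days
Weekday index = (4 + 212) mod 7 = 6

Sunday


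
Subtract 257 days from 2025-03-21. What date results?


Start: 2025-03-21, subtract 257 days
Back 21 days from March 21 reaches February 28, 2025 -> 236 left
February 2025 has 28 days -> back to January 31, 2025 -> 208 left
January 2025 has 31 days -> back to December 31, 2024 -> 177 left
December 2024 has 31 days -> back to November 30, 2024 -> 146 left
November 2024 has 30 days -> back to October 31, 2024 -> 116 left
October 2024 has 31 days -> back to September 30, 2024 -> 85 left
September 2024 has 30 days -> back to August 31, 2024 -> 55 left
August 2024 has 31 days -> back to July 31, 2024 -> 24 left
July 2024: 31 - 24 = 7 -> lands on July 7

Result: 2024-07-07


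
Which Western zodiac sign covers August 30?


Date: August 30
Conventional tropical zodiac dates: Virgo from August 23 onward; Libra starts September 23
August 30 falls within the Virgo range

Virgo


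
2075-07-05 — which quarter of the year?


Month: July (month 7)
Q1: Jan-Mar, Q2: Apr-Jun, Q3: Jul-Sep, Q4: Oct-Dec

Q3


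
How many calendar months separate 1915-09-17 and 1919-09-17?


From September 1915 to September 1919
4 years * 12 = 48 months = 48

48 months


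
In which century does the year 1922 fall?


Century = (year - 1) // 100 + 1
= (1922 - 1) // 100 + 1
= 1921 // 100 + 1
= 19 + 1

20th century


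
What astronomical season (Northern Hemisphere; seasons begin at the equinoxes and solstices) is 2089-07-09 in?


Date: July 9
Astronomical Summer (approx.; exact equinox/solstice day varies by year): June 21 to September 21
July 9 falls within the Summer window

Summer


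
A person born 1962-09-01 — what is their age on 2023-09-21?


Birth: 1962-09-01
Reference: 2023-09-21
Year difference: 2023 - 1962 = 61

61 years old


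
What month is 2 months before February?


February is month 2
2 - 2 = 0; wrap: 0 + 12 = 12

December


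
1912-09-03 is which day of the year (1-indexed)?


Date: September 3, 1912
Days in months 1 through 8: 244
Plus 3 days in September

Day of year: 247


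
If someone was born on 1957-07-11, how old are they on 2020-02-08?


Birth: 1957-07-11
Reference: 2020-02-08
Year difference: 2020 - 1957 = 63
Birthday not yet reached in 2020, subtract 1

62 years old


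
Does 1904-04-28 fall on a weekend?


Anchor: Jan 1, 1904. With p = 1904 - 1 = 1903: (p + p//4 - p//100 + p//400) mod 7 = (1903 + 475 - 19 + 4) mod 7 = 2363 mod 7 = 4 -> Friday (Mon=0 ... Sun=6)
Day of year: 119; offset = 118
Weekday index = (4 + 118) mod 7 = 3 -> Thursday
Weekend days: Saturday, Sunday

No


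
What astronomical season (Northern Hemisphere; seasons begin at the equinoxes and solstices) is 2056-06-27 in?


Date: June 27
Astronomical Summer (approx.; exact equinox/solstice day varies by year): June 21 to September 21
June 27 falls within the Summer window

Summer


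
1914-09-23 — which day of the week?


Date: September 23, 1914
Anchor: Jan 1, 1914. With p = 1914 - 1 = 1913: (p + p//4 - p//100 + p//400) mod 7 = (1913 + 478 - 19 + 4) mod 7 = 2376 mod 7 = 3 -> Thursday (Mon=0 ... Sun=6)
Days before September (Jan-Aug): 243; offset = 243 + 23 - 1 = 265
Weekday index = (3 + 265) mod 7 = 2

Day of the week: Wednesday


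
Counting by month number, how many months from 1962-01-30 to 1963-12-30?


From January 1962 to December 1963
1 year * 12 = 12 months, plus 11 months = 23

23 months


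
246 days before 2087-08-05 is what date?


Start: 2087-08-05, subtract 246 days
Back 5 days from August 5 reaches July 31, 2087 -> 241 left
July 2087 has 31 days -> back to June 30, 2087 -> 210 left
June 2087 has 30 days -> back to May 31, 2087 -> 180 left
May 2087 has 31 days -> back to April 30, 2087 -> 149 left
April 2087 has 30 days -> back to March 31, 2087 -> 119 left
March 2087 has 31 days -> back to February 28, 2087 -> 88 left
February 2087 has 28 days -> back to January 31, 2087 -> 60 left
January 2087 has 31 days -> back to December 31, 2086 -> 29 left
December 2086: 31 - 29 = 2 -> lands on December 2

Result: 2086-12-02


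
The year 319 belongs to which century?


Century = (year - 1) // 100 + 1
= (319 - 1) // 100 + 1
= 318 // 100 + 1
= 3 + 1

4th century


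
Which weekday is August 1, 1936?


Target: August 1, 1936
Anchor: Jan 1, 1936. With p = 1936 - 1 = 1935: (p + p//4 - p//100 + p//400) mod 7 = (1935 + 483 - 19 + 4) mod 7 = 2403 mod 7 = 2 -> Wednesday (Mon=0 ... Sun=6)
Days before August (Jan-Jul): 213 days
Weekday index = (2 + 213) mod 7 = 5

Saturday


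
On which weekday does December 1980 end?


December 1980 has 31 days
Anchor: Jan 1, 1980. With p = 1980 - 1 = 1979: (p + p//4 - p//100 + p//400) mod 7 = (1979 + 494 - 19 + 4) mod 7 = 2458 mod 7 = 1 -> Tuesday (Mon=0 ... Sun=6)
Days before December (Jan-Nov): 335; December 1 index = (1 + 335) mod 7 = 0 -> Monday
Last day offset: 31 - 1 = 30 days
Weekday index = (0 + 30) mod 7 = 2

Wednesday, December 31


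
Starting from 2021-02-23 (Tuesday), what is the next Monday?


Current: Tuesday
Target: Monday
Days ahead: 6

Next Monday: 2021-03-01


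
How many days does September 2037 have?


September 2037

30 days


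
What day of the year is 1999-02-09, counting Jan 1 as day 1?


Date: February 9, 1999
Days in months 1 through 1: 31
Plus 9 days in February

Day of year: 40


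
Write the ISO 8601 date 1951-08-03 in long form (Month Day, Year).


ISO 1951-08-03 parses as year=1951, month=08, day=03
Month 8 -> August

August 3, 1951


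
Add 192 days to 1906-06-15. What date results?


Start: 1906-06-15, add 192 days
June 1906 has 30 days: 30 - 15 = 15 days to June 30 -> 177 left
July 1906 has 31 days -> 146 left
August 1906 has 31 days -> 115 left
September 1906 has 30 days -> 85 left
October 1906 has 31 days -> 54 left
November 1906 has 30 days -> 24 left
December 1906: 24 <= 31 -> lands on December 24

Result: 1906-12-24


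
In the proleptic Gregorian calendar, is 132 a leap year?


Gregorian leap year rule: divisible by 4, but not by 100, unless also by 400.
132 is divisible by 4 but not 100 -> leap year

Yes


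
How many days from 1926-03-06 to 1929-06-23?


From 1926-03-06 to 1929-06-23
1926-03-06: days before March = 31 + 28 = 59 (1926 is not a leap year); day of year = 59 + 6 = 65
1929-06-23: days before June = 31 + 28 + 31 + 30 + 31 = 151 (1929 is not a leap year); day of year = 151 + 23 = 174
Rest of 1926: 365 - 65 = 300
Full years 1927 (365), 1928 (366): 731
Total = 300 + 731 + 174 = 1205

1205 days


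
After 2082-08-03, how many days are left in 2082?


Day of year: 215 of 365
Remaining = 365 - 215

150 days


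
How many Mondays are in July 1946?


July 1946 has 31 days
Anchor: Jan 1, 1946. With p = 1946 - 1 = 1945: (p + p//4 - p//100 + p//400) mod 7 = (1945 + 486 - 19 + 4) mod 7 = 2416 mod 7 = 1 -> Tuesday (Mon=0 ... Sun=6)
Days before July (Jan-Jun): 181; July 1 index = (1 + 181) mod 7 = 0 -> Monday
First Monday is July 1
Mondays: 1, 8, 15, 22, 29

5 Mondays


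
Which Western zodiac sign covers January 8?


Date: January 8
Conventional tropical zodiac dates: Capricorn from December 22 onward; Aquarius starts January 20
January 8 falls within the Capricorn range

Capricorn


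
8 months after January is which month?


January is month 1
1 + 8 = 9

September


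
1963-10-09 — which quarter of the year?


Month: October (month 10)
Q1: Jan-Mar, Q2: Apr-Jun, Q3: Jul-Sep, Q4: Oct-Dec

Q4


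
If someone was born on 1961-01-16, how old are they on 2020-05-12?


Birth: 1961-01-16
Reference: 2020-05-12
Year difference: 2020 - 1961 = 59

59 years old


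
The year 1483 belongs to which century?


Century = (year - 1) // 100 + 1
= (1483 - 1) // 100 + 1
= 1482 // 100 + 1
= 14 + 1

15th century


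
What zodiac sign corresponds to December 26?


Date: December 26
Conventional tropical zodiac dates: Capricorn from December 22 onward; Aquarius starts January 20
December 26 falls within the Capricorn range

Capricorn


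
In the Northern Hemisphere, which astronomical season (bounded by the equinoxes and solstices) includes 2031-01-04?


Date: January 4
Astronomical Winter (approx.; exact equinox/solstice day varies by year): December 21 to March 19
January 4 falls within the Winter window

Winter


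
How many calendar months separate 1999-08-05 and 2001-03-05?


From August 1999 to March 2001
2 years * 12 = 24 months, minus 5 months = 19

19 months


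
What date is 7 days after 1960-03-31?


Start: 1960-03-31, add 7 days
March 31 is the last day of March 1960 -> 7 left
April 1960: 7 <= 30 -> lands on April 7

Result: 1960-04-07


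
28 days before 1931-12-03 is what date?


Start: 1931-12-03, subtract 28 days
Back 3 days from December 3 reaches November 30, 1931 -> 25 left
November 1931: 30 - 25 = 5 -> lands on November 5

Result: 1931-11-05


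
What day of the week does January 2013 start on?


Target: January 1, 2013
Anchor: Jan 1, 2013. With p = 2013 - 1 = 2012: (p + p//4 - p//100 + p//400) mod 7 = (2012 + 503 - 20 + 5) mod 7 = 2500 mod 7 = 1 -> Tuesday (Mon=0 ... Sun=6)
Offset from anchor: 0 days
Weekday index = (1 + 0) mod 7 = 1

Tuesday


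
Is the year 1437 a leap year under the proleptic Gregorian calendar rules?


Gregorian leap year rule: divisible by 4, but not by 100, unless also by 400.
1437 is not divisible by 4 -> not a leap year

No


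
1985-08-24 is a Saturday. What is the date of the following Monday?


Current: Saturday
Target: Monday
Days ahead: 2

Next Monday: 1985-08-26


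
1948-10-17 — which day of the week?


Date: October 17, 1948
Anchor: Jan 1, 1948. With p = 1948 - 1 = 1947: (p + p//4 - p//100 + p//400) mod 7 = (1947 + 486 - 19 + 4) mod 7 = 2418 mod 7 = 3 -> Thursday (Mon=0 ... Sun=6)
Days before October (Jan-Sep): 274; offset = 274 + 17 - 1 = 290
Weekday index = (3 + 290) mod 7 = 6

Day of the week: Sunday


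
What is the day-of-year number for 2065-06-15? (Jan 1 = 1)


Date: June 15, 2065
Days in months 1 through 5: 151
Plus 15 days in June

Day of year: 166


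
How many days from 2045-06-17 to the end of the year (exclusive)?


Day of year: 168 of 365
Remaining = 365 - 168

197 days


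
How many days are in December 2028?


December 2028

31 days


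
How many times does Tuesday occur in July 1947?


July 1947 has 31 days
Anchor: Jan 1, 1947. With p = 1947 - 1 = 1946: (p + p//4 - p//100 + p//400) mod 7 = (1946 + 486 - 19 + 4) mod 7 = 2417 mod 7 = 2 -> Wednesday (Mon=0 ... Sun=6)
Days before July (Jan-Jun): 181; July 1 index = (2 + 181) mod 7 = 1 -> Tuesday
First Tuesday is July 1
Tuesdays: 1, 8, 15, 22, 29

5 Tuesdays


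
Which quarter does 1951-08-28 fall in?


Month: August (month 8)
Q1: Jan-Mar, Q2: Apr-Jun, Q3: Jul-Sep, Q4: Oct-Dec

Q3


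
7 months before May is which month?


May is month 5
5 - 7 = -2; wrap: -2 + 12 = 10

October


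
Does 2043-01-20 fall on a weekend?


Anchor: Jan 1, 2043. With p = 2043 - 1 = 2042: (p + p//4 - p//100 + p//400) mod 7 = (2042 + 510 - 20 + 5) mod 7 = 2537 mod 7 = 3 -> Thursday (Mon=0 ... Sun=6)
Day of year: 20; offset = 19
Weekday index = (3 + 19) mod 7 = 1 -> Tuesday
Weekend days: Saturday, Sunday

No


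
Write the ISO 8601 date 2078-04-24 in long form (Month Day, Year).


ISO 2078-04-24 parses as year=2078, month=04, day=24
Month 4 -> April

April 24, 2078


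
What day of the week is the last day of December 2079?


December 2079 has 31 days
Anchor: Jan 1, 2079. With p = 2079 - 1 = 2078: (p + p//4 - p//100 + p//400) mod 7 = (2078 + 519 - 20 + 5) mod 7 = 2582 mod 7 = 6 -> Sunday (Mon=0 ... Sun=6)
Days before December (Jan-Nov): 334; December 1 index = (6 + 334) mod 7 = 4 -> Friday
Last day offset: 31 - 1 = 30 days
Weekday index = (4 + 30) mod 7 = 6

Sunday, December 31


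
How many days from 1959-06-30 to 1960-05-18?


From 1959-06-30 to 1960-05-18
1959-06-30: days before June = 31 + 28 + 31 + 30 + 31 = 151 (1959 is not a leap year); day of year = 151 + 30 = 181
1960-05-18: days before May = 31 + 29 + 31 + 30 = 121 (1960 is a leap year); day of year = 121 + 18 = 139
Rest of 1959: 365 - 181 = 184
Total = 184 + 139 = 323

323 days


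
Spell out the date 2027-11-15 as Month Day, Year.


ISO 2027-11-15 parses as year=2027, month=11, day=15
Month 11 -> November

November 15, 2027


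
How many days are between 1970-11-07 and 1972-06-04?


From 1970-11-07 to 1972-06-04
1970-11-07: days before November = 31 + 28 + 31 + 30 + 31 + 30 + 31 + 31 + 30 + 31 = 304 (1970 is not a leap year); day of year = 304 + 7 = 311
1972-06-04: days before June = 31 + 29 + 31 + 30 + 31 = 152 (1972 is a leap year); day of year = 152 + 4 = 156
Rest of 1970: 365 - 311 = 54
Full years 1971 (365): 365
Total = 54 + 365 + 156 = 575

575 days


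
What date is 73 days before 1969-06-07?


Start: 1969-06-07, subtract 73 days
Back 7 days from June 7 reaches May 31, 1969 -> 66 left
May 1969 has 31 days -> back to April 30, 1969 -> 35 left
April 1969 has 30 days -> back to March 31, 1969 -> 5 left
March 1969: 31 - 5 = 26 -> lands on March 26

Result: 1969-03-26


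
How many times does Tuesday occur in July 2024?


July 2024 has 31 days
Anchor: Jan 1, 2024. With p = 2024 - 1 = 2023: (p + p//4 - p//100 + p//400) mod 7 = (2023 + 505 - 20 + 5) mod 7 = 2513 mod 7 = 0 -> Monday (Mon=0 ... Sun=6)
Days before July (Jan-Jun): 182; July 1 index = (0 + 182) mod 7 = 0 -> Monday
First Tuesday is July 2
Tuesdays: 2, 9, 16, 23, 30

5 Tuesdays


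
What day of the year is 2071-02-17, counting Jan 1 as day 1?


Date: February 17, 2071
Days in months 1 through 1: 31
Plus 17 days in February

Day of year: 48


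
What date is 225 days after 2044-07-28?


Start: 2044-07-28, add 225 days
July 2044 has 31 days: 31 - 28 = 3 days to July 31 -> 222 left
August 2044 has 31 days -> 191 left
September 2044 has 30 days -> 161 left
October 2044 has 31 days -> 130 left
November 2044 has 30 days -> 100 left
December 2044 has 31 days -> 69 left
January 2045 has 31 days -> 38 left
February 2045 has 28 days -> 10 left
March 2045: 10 <= 31 -> lands on March 10

Result: 2045-03-10


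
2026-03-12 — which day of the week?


Date: March 12, 2026
Anchor: Jan 1, 2026. With p = 2026 - 1 = 2025: (p + p//4 - p//100 + p//400) mod 7 = (2025 + 506 - 20 + 5) mod 7 = 2516 mod 7 = 3 -> Thursday (Mon=0 ... Sun=6)
Days before March (Jan-Feb): 59; offset = 59 + 12 - 1 = 70
Weekday index = (3 + 70) mod 7 = 3

Day of the week: Thursday


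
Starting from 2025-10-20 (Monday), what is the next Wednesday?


Current: Monday
Target: Wednesday
Days ahead: 2

Next Wednesday: 2025-10-22


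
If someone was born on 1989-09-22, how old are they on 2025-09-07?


Birth: 1989-09-22
Reference: 2025-09-07
Year difference: 2025 - 1989 = 36
Birthday not yet reached in 2025, subtract 1

35 years old


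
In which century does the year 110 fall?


Century = (year - 1) // 100 + 1
= (110 - 1) // 100 + 1
= 109 // 100 + 1
= 1 + 1

2nd century


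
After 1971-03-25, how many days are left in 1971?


Day of year: 84 of 365
Remaining = 365 - 84

281 days


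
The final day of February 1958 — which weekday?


February 1958 has 28 days
Anchor: Jan 1, 1958. With p = 1958 - 1 = 1957: (p + p//4 - p//100 + p//400) mod 7 = (1957 + 489 - 19 + 4) mod 7 = 2431 mod 7 = 2 -> Wednesday (Mon=0 ... Sun=6)
Days before February (Jan): 31; February 1 index = (2 + 31) mod 7 = 5 -> Saturday
Last day offset: 28 - 1 = 27 days
Weekday index = (5 + 27) mod 7 = 4

Friday, February 28


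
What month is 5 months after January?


January is month 1
1 + 5 = 6

June


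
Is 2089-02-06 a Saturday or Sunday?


Anchor: Jan 1, 2089. With p = 2089 - 1 = 2088: (p + p//4 - p//100 + p//400) mod 7 = (2088 + 522 - 20 + 5) mod 7 = 2595 mod 7 = 5 -> Saturday (Mon=0 ... Sun=6)
Day of year: 37; offset = 36
Weekday index = (5 + 36) mod 7 = 6 -> Sunday
Weekend days: Saturday, Sunday

Yes


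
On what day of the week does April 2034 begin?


Target: April 1, 2034
Anchor: Jan 1, 2034. With p = 2034 - 1 = 2033: (p + p//4 - p//100 + p//400) mod 7 = (2033 + 508 - 20 + 5) mod 7 = 2526 mod 7 = 6 -> Sunday (Mon=0 ... Sun=6)
Days before April (Jan-Mar): 90 days
Weekday index = (6 + 90) mod 7 = 5

Saturday


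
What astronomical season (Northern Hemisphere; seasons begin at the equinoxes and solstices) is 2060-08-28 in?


Date: August 28
Astronomical Summer (approx.; exact equinox/solstice day varies by year): June 21 to September 21
August 28 falls within the Summer window

Summer


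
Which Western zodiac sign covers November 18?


Date: November 18
Conventional tropical zodiac dates: Scorpio from October 23 onward; Sagittarius starts November 22
November 18 falls within the Scorpio range

Scorpio


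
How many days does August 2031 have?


August 2031

31 days


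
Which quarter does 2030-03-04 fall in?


Month: March (month 3)
Q1: Jan-Mar, Q2: Apr-Jun, Q3: Jul-Sep, Q4: Oct-Dec

Q1


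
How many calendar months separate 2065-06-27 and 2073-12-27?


From June 2065 to December 2073
8 years * 12 = 96 months, plus 6 months = 102

102 months


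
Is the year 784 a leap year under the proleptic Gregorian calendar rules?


Gregorian leap year rule: divisible by 4, but not by 100, unless also by 400.
784 is divisible by 4 but not 100 -> leap year

Yes


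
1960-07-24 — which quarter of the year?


Month: July (month 7)
Q1: Jan-Mar, Q2: Apr-Jun, Q3: Jul-Sep, Q4: Oct-Dec

Q3


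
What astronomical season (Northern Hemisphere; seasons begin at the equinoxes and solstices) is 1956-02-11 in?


Date: February 11
Astronomical Winter (approx.; exact equinox/solstice day varies by year): December 21 to March 19
February 11 falls within the Winter window

Winter


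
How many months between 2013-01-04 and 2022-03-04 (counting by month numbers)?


From January 2013 to March 2022
9 years * 12 = 108 months, plus 2 months = 110

110 months


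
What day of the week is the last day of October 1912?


October 1912 has 31 days
Anchor: Jan 1, 1912. With p = 1912 - 1 = 1911: (p + p//4 - p//100 + p//400) mod 7 = (1911 + 477 - 19 + 4) mod 7 = 2373 mod 7 = 0 -> Monday (Mon=0 ... Sun=6)
Days before October (Jan-Sep): 274; October 1 index = (0 + 274) mod 7 = 1 -> Tuesday
Last day offset: 31 - 1 = 30 days
Weekday index = (1 + 30) mod 7 = 3

Thursday, October 31


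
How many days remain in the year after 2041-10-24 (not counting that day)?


Day of year: 297 of 365
Remaining = 365 - 297

68 days


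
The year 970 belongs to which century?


Century = (year - 1) // 100 + 1
= (970 - 1) // 100 + 1
= 969 // 100 + 1
= 9 + 1

10th century


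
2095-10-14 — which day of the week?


Date: October 14, 2095
Anchor: Jan 1, 2095. With p = 2095 - 1 = 2094: (p + p//4 - p//100 + p//400) mod 7 = (2094 + 523 - 20 + 5) mod 7 = 2602 mod 7 = 5 -> Saturday (Mon=0 ... Sun=6)
Days before October (Jan-Sep): 273; offset = 273 + 14 - 1 = 286
Weekday index = (5 + 286) mod 7 = 4

Day of the week: Friday


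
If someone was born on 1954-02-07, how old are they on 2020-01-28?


Birth: 1954-02-07
Reference: 2020-01-28
Year difference: 2020 - 1954 = 66
Birthday not yet reached in 2020, subtract 1

65 years old


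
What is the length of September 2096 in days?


September 2096

30 days


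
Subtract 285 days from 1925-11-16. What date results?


Start: 1925-11-16, subtract 285 days
Back 16 days from November 16 reaches October 31, 1925 -> 269 left
October 1925 has 31 days -> back to September 30, 1925 -> 238 left
September 1925 has 30 days -> back to August 31, 1925 -> 208 left
August 1925 has 31 days -> back to July 31, 1925 -> 177 left
July 1925 has 31 days -> back to June 30, 1925 -> 146 left
June 1925 has 30 days -> back to May 31, 1925 -> 116 left
May 1925 has 31 days -> back to April 30, 1925 -> 85 left
April 1925 has 30 days -> back to March 31, 1925 -> 55 left
March 1925 has 31 days -> back to February 28, 1925 -> 24 left
February 1925: 28 - 24 = 4 -> lands on February 4

Result: 1925-02-04


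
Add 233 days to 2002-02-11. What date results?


Start: 2002-02-11, add 233 days
February 2002 has 28 days: 28 - 11 = 17 days to February 28 -> 216 left
March 2002 has 31 days -> 185 left
April 2002 has 30 days -> 155 left
May 2002 has 31 days -> 124 left
June 2002 has 30 days -> 94 left
July 2002 has 31 days -> 63 left
August 2002 has 31 days -> 32 left
September 2002 has 30 days -> 2 left
October 2002: 2 <= 31 -> lands on October 2

Result: 2002-10-02


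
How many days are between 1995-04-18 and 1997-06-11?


From 1995-04-18 to 1997-06-11
1995-04-18: days before April = 31 + 28 + 31 = 90 (1995 is not a leap year); day of year = 90 + 18 = 108
1997-06-11: days before June = 31 + 28 + 31 + 30 + 31 = 151 (1997 is not a leap year); day of year = 151 + 11 = 162
Rest of 1995: 365 - 108 = 257
Full years 1996 (366): 366
Total = 257 + 366 + 162 = 785

785 days


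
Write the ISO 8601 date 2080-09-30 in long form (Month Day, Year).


ISO 2080-09-30 parses as year=2080, month=09, day=30
Month 9 -> September

September 30, 2080


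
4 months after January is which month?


January is month 1
1 + 4 = 5

May


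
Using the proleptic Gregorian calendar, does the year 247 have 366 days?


Gregorian leap year rule: divisible by 4, but not by 100, unless also by 400.
247 is not divisible by 4 -> not a leap year

No


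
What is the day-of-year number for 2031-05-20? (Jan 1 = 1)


Date: May 20, 2031
Days in months 1 through 4: 120
Plus 20 days in May

Day of year: 140


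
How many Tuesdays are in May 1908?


May 1908 has 31 days
Anchor: Jan 1, 1908. With p = 1908 - 1 = 1907: (p + p//4 - p//100 + p//400) mod 7 = (1907 + 476 - 19 + 4) mod 7 = 2368 mod 7 = 2 -> Wednesday (Mon=0 ... Sun=6)
Days before May (Jan-Apr): 121; May 1 index = (2 + 121) mod 7 = 4 -> Friday
First Tuesday is May 5
Tuesdays: 5, 12, 19, 26

4 Tuesdays


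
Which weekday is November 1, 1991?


Target: November 1, 1991
Anchor: Jan 1, 1991. With p = 1991 - 1 = 1990: (p + p//4 - p//100 + p//400) mod 7 = (1990 + 497 - 19 + 4) mod 7 = 2472 mod 7 = 1 -> Tuesday (Mon=0 ... Sun=6)
Days before November (Jan-Oct): 304 days
Weekday index = (1 + 304) mod 7 = 4

Friday


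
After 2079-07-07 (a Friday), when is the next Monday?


Current: Friday
Target: Monday
Days ahead: 3

Next Monday: 2079-07-10


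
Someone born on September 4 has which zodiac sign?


Date: September 4
Conventional tropical zodiac dates: Virgo from August 23 onward; Libra starts September 23
September 4 falls within the Virgo range

Virgo


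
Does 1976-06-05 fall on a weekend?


Anchor: Jan 1, 1976. With p = 1976 - 1 = 1975: (p + p//4 - p//100 + p//400) mod 7 = (1975 + 493 - 19 + 4) mod 7 = 2453 mod 7 = 3 -> Thursday (Mon=0 ... Sun=6)
Day of year: 157; offset = 156
Weekday index = (3 + 156) mod 7 = 5 -> Saturday
Weekend days: Saturday, Sunday

Yes


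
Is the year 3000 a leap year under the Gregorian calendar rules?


Gregorian leap year rule: divisible by 4, but not by 100, unless also by 400.
3000 is divisible by 100 but not 400 -> not a leap year

No


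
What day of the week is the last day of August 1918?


August 1918 has 31 days
Anchor: Jan 1, 1918. With p = 1918 - 1 = 1917: (p + p//4 - p//100 + p//400) mod 7 = (1917 + 479 - 19 + 4) mod 7 = 2381 mod 7 = 1 -> Tuesday (Mon=0 ... Sun=6)
Days before August (Jan-Jul): 212; August 1 index = (1 + 212) mod 7 = 3 -> Thursday
Last day offset: 31 - 1 = 30 days
Weekday index = (3 + 30) mod 7 = 5

Saturday, August 31


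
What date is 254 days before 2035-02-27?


Start: 2035-02-27, subtract 254 days
Back 27 days from February 27 reaches January 31, 2035 -> 227 left
January 2035 has 31 days -> back to December 31, 2034 -> 196 left
December 2034 has 31 days -> back to November 30, 2034 -> 165 left
November 2034 has 30 days -> back to October 31, 2034 -> 135 left
October 2034 has 31 days -> back to September 30, 2034 -> 104 left
September 2034 has 30 days -> back to August 31, 2034 -> 74 left
August 2034 has 31 days -> back to July 31, 2034 -> 43 left
July 2034 has 31 days -> back to June 30, 2034 -> 12 left
June 2034: 30 - 12 = 18 -> lands on June 18

Result: 2034-06-18


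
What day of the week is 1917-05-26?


Date: May 26, 1917
Anchor: Jan 1, 1917. With p = 1917 - 1 = 1916: (p + p//4 - p//100 + p//400) mod 7 = (1916 + 479 - 19 + 4) mod 7 = 2380 mod 7 = 0 -> Monday (Mon=0 ... Sun=6)
Days before May (Jan-Apr): 120; offset = 120 + 26 - 1 = 145
Weekday index = (0 + 145) mod 7 = 5

Day of the week: Saturday


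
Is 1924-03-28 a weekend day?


Anchor: Jan 1, 1924. With p = 1924 - 1 = 1923: (p + p//4 - p//100 + p//400) mod 7 = (1923 + 480 - 19 + 4) mod 7 = 2388 mod 7 = 1 -> Tuesday (Mon=0 ... Sun=6)
Day of year: 88; offset = 87
Weekday index = (1 + 87) mod 7 = 4 -> Friday
Weekend days: Saturday, Sunday

No


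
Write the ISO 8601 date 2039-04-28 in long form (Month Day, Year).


ISO 2039-04-28 parses as year=2039, month=04, day=28
Month 4 -> April

April 28, 2039


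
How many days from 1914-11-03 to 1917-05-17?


From 1914-11-03 to 1917-05-17
1914-11-03: days before November = 31 + 28 + 31 + 30 + 31 + 30 + 31 + 31 + 30 + 31 = 304 (1914 is not a leap year); day of year = 304 + 3 = 307
1917-05-17: days before May = 31 + 28 + 31 + 30 = 120 (1917 is not a leap year); day of year = 120 + 17 = 137
Rest of 1914: 365 - 307 = 58
Full years 1915 (365), 1916 (366): 731
Total = 58 + 731 + 137 = 926

926 days


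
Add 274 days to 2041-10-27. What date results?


Start: 2041-10-27, add 274 days
October 2041 has 31 days: 31 - 27 = 4 days to October 31 -> 270 left
November 2041 has 30 days -> 240 left
December 2041 has 31 days -> 209 left
January 2042 has 31 days -> 178 left
February 2042 has 28 days -> 150 left
March 2042 has 31 days -> 119 left
April 2042 has 30 days -> 89 left
May 2042 has 31 days -> 58 left
June 2042 has 30 days -> 28 left
July 2042: 28 <= 31 -> lands on July 28

Result: 2042-07-28


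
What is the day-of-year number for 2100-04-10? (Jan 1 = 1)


Date: April 10, 2100
Days in months 1 through 3: 90
Plus 10 days in April

Day of year: 100


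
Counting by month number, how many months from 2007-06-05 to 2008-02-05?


From June 2007 to February 2008
1 year * 12 = 12 months, minus 4 months = 8

8 months


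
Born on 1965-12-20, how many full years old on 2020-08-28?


Birth: 1965-12-20
Reference: 2020-08-28
Year difference: 2020 - 1965 = 55
Birthday not yet reached in 2020, subtract 1

54 years old


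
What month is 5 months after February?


February is month 2
2 + 5 = 7

July


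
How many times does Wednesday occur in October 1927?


October 1927 has 31 days
Anchor: Jan 1, 1927. With p = 1927 - 1 = 1926: (p + p//4 - p//100 + p//400) mod 7 = (1926 + 481 - 19 + 4) mod 7 = 2392 mod 7 = 5 -> Saturday (Mon=0 ... Sun=6)
Days before October (Jan-Sep): 273; October 1 index = (5 + 273) mod 7 = 5 -> Saturday
First Wednesday is October 5
Wednesdays: 5, 12, 19, 26

4 Wednesdays


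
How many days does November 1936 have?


November 1936

30 days


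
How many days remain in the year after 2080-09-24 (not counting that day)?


Day of year: 268 of 366
Remaining = 366 - 268

98 days


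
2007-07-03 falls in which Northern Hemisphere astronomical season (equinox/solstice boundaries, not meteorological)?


Date: July 3
Astronomical Summer (approx.; exact equinox/solstice day varies by year): June 21 to September 21
July 3 falls within the Summer window

Summer


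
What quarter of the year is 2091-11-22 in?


Month: November (month 11)
Q1: Jan-Mar, Q2: Apr-Jun, Q3: Jul-Sep, Q4: Oct-Dec

Q4


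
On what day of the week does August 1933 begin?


Target: August 1, 1933
Anchor: Jan 1, 1933. With p = 1933 - 1 = 1932: (p + p//4 - p//100 + p//400) mod 7 = (1932 + 483 - 19 + 4) mod 7 = 2400 mod 7 = 6 -> Sunday (Mon=0 ... Sun=6)
Days before August (Jan-Jul): 212 days
Weekday index = (6 + 212) mod 7 = 1

Tuesday


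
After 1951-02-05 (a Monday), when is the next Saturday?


Current: Monday
Target: Saturday
Days ahead: 5

Next Saturday: 1951-02-10


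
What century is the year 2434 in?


Century = (year - 1) // 100 + 1
= (2434 - 1) // 100 + 1
= 2433 // 100 + 1
= 24 + 1

25th century


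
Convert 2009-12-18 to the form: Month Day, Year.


ISO 2009-12-18 parses as year=2009, month=12, day=18
Month 12 -> December

December 18, 2009


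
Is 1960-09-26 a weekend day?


Anchor: Jan 1, 1960. With p = 1960 - 1 = 1959: (p + p//4 - p//100 + p//400) mod 7 = (1959 + 489 - 19 + 4) mod 7 = 2433 mod 7 = 4 -> Friday (Mon=0 ... Sun=6)
Day of year: 270; offset = 269
Weekday index = (4 + 269) mod 7 = 0 -> Monday
Weekend days: Saturday, Sunday

No


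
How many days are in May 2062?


May 2062

31 days


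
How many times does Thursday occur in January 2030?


January 2030 has 31 days
Anchor: Jan 1, 2030. With p = 2030 - 1 = 2029: (p + p//4 - p//100 + p//400) mod 7 = (2029 + 507 - 20 + 5) mod 7 = 2521 mod 7 = 1 -> Tuesday (Mon=0 ... Sun=6)
January 1 is the anchor itself -> Tuesday
First Thursday is January 3
Thursdays: 3, 10, 17, 24, 31

5 Thursdays


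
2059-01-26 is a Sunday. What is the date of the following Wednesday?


Current: Sunday
Target: Wednesday
Days ahead: 3

Next Wednesday: 2059-01-29


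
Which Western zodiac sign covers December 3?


Date: December 3
Conventional tropical zodiac dates: Sagittarius from November 22 onward; Capricorn starts December 22
December 3 falls within the Sagittarius range

Sagittarius


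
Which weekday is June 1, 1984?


Target: June 1, 1984
Anchor: Jan 1, 1984. With p = 1984 - 1 = 1983: (p + p//4 - p//100 + p//400) mod 7 = (1983 + 495 - 19 + 4) mod 7 = 2463 mod 7 = 6 -> Sunday (Mon=0 ... Sun=6)
Days before June (Jan-May): 152 days
Weekday index = (6 + 152) mod 7 = 4

Friday


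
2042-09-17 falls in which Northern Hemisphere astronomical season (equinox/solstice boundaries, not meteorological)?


Date: September 17
Astronomical Summer (approx.; exact equinox/solstice day varies by year): June 21 to September 21
September 17 falls within the Summer window

Summer


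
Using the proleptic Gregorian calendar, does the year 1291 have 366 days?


Gregorian leap year rule: divisible by 4, but not by 100, unless also by 400.
1291 is not divisible by 4 -> not a leap year

No


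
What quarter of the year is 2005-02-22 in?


Month: February (month 2)
Q1: Jan-Mar, Q2: Apr-Jun, Q3: Jul-Sep, Q4: Oct-Dec

Q1


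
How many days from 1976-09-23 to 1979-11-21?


From 1976-09-23 to 1979-11-21
1976-09-23: days before September = 31 + 29 + 31 + 30 + 31 + 30 + 31 + 31 = 244 (1976 is a leap year); day of year = 244 + 23 = 267
1979-11-21: days before November = 31 + 28 + 31 + 30 + 31 + 30 + 31 + 31 + 30 + 31 = 304 (1979 is not a leap year); day of year = 304 + 21 = 325
Rest of 1976: 366 - 267 = 99
Full years 1977 (365), 1978 (365): 730
Total = 99 + 730 + 325 = 1154

1154 days


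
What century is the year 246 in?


Century = (year - 1) // 100 + 1
= (246 - 1) // 100 + 1
= 245 // 100 + 1
= 2 + 1

3rd century


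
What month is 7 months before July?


July is month 7
7 - 7 = 0; wrap: 0 + 12 = 12

December


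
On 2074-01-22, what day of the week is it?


Date: January 22, 2074
Anchor: Jan 1, 2074. With p = 2074 - 1 = 2073: (p + p//4 - p//100 + p//400) mod 7 = (2073 + 518 - 20 + 5) mod 7 = 2576 mod 7 = 0 -> Monday (Mon=0 ... Sun=6)
Days into year = 22 - 1 = 21
Weekday index = (0 + 21) mod 7 = 0

Day of the week: Monday


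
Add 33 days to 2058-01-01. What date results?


Start: 2058-01-01, add 33 days
January 2058 has 31 days: 31 - 1 = 30 days to January 31 -> 3 left
February 2058: 3 <= 28 -> lands on February 3

Result: 2058-02-03


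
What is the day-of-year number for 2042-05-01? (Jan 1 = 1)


Date: May 1, 2042
Days in months 1 through 4: 120
Plus 1 days in May

Day of year: 121


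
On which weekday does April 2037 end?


April 2037 has 30 days
Anchor: Jan 1, 2037. With p = 2037 - 1 = 2036: (p + p//4 - p//100 + p//400) mod 7 = (2036 + 509 - 20 + 5) mod 7 = 2530 mod 7 = 3 -> Thursday (Mon=0 ... Sun=6)
Days before April (Jan-Mar): 90; April 1 index = (3 + 90) mod 7 = 2 -> Wednesday
Last day offset: 30 - 1 = 29 days
Weekday index = (2 + 29) mod 7 = 3

Thursday, April 30


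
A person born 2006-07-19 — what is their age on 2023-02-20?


Birth: 2006-07-19
Reference: 2023-02-20
Year difference: 2023 - 2006 = 17
Birthday not yet reached in 2023, subtract 1

16 years old


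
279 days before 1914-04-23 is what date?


Start: 1914-04-23, subtract 279 days
Back 23 days from April 23 reaches March 31, 1914 -> 256 left
March 1914 has 31 days -> back to February 28, 1914 -> 225 left
February 1914 has 28 days -> back to January 31, 1914 -> 197 left
January 1914 has 31 days -> back to December 31, 1913 -> 166 left
December 1913 has 31 days -> back to November 30, 1913 -> 135 left
November 1913 has 30 days -> back to October 31, 1913 -> 105 left
October 1913 has 31 days -> back to September 30, 1913 -> 74 left
September 1913 has 30 days -> back to August 31, 1913 -> 44 left
August 1913 has 31 days -> back to July 31, 1913 -> 13 left
July 1913: 31 - 13 = 18 -> lands on July 18

Result: 1913-07-18


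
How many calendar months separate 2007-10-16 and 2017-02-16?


From October 2007 to February 2017
10 years * 12 = 120 months, minus 8 months = 112

112 months


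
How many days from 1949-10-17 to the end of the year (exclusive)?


Day of year: 290 of 365
Remaining = 365 - 290

75 days


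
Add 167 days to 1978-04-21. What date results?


Start: 1978-04-21, add 167 days
April 1978 has 30 days: 30 - 21 = 9 days to April 30 -> 158 left
May 1978 has 31 days -> 127 left
June 1978 has 30 days -> 97 left
July 1978 has 31 days -> 66 left
August 1978 has 31 days -> 35 left
September 1978 has 30 days -> 5 left
October 1978: 5 <= 31 -> lands on October 5

Result: 1978-10-05


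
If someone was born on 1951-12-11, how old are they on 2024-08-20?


Birth: 1951-12-11
Reference: 2024-08-20
Year difference: 2024 - 1951 = 73
Birthday not yet reached in 2024, subtract 1

72 years old


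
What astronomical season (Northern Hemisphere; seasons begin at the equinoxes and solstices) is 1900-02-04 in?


Date: February 4
Astronomical Winter (approx.; exact equinox/solstice day varies by year): December 21 to March 19
February 4 falls within the Winter window

Winter


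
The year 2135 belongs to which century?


Century = (year - 1) // 100 + 1
= (2135 - 1) // 100 + 1
= 2134 // 100 + 1
= 21 + 1

22nd century


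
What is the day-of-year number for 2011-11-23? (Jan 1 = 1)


Date: November 23, 2011
Days in months 1 through 10: 304
Plus 23 days in November

Day of year: 327


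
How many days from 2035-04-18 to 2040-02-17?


From 2035-04-18 to 2040-02-17
2035-04-18: days before April = 31 + 28 + 31 = 90 (2035 is not a leap year); day of year = 90 + 18 = 108
2040-02-17: days before February = 31; day of year = 31 + 17 = 48
Rest of 2035: 365 - 108 = 257
Full years 2036 (366), 2037 (365), 2038 (365), 2039 (365): 1461
Total = 257 + 1461 + 48 = 1766

1766 days


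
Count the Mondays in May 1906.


May 1906 has 31 days
Anchor: Jan 1, 1906. With p = 1906 - 1 = 1905: (p + p//4 - p//100 + p//400) mod 7 = (1905 + 476 - 19 + 4) mod 7 = 2366 mod 7 = 0 -> Monday (Mon=0 ... Sun=6)
Days before May (Jan-Apr): 120; May 1 index = (0 + 120) mod 7 = 1 -> Tuesday
First Monday is May 7
Mondays: 7, 14, 21, 28

4 Mondays


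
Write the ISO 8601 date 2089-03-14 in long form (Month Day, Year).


ISO 2089-03-14 parses as year=2089, month=03, day=14
Month 3 -> March

March 14, 2089


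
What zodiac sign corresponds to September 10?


Date: September 10
Conventional tropical zodiac dates: Virgo from August 23 onward; Libra starts September 23
September 10 falls within the Virgo range

Virgo


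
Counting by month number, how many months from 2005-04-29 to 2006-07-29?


From April 2005 to July 2006
1 year * 12 = 12 months, plus 3 months = 15

15 months


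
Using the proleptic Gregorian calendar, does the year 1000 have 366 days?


Gregorian leap year rule: divisible by 4, but not by 100, unless also by 400.
1000 is divisible by 100 but not 400 -> not a leap year

No


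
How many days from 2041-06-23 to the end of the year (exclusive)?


Day of year: 174 of 365
Remaining = 365 - 174

191 days


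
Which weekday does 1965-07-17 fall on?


Date: July 17, 1965
Anchor: Jan 1, 1965. With p = 1965 - 1 = 1964: (p + p//4 - p//100 + p//400) mod 7 = (1964 + 491 - 19 + 4) mod 7 = 2440 mod 7 = 4 -> Friday (Mon=0 ... Sun=6)
Days before July (Jan-Jun): 181; offset = 181 + 17 - 1 = 197
Weekday index = (4 + 197) mod 7 = 5

Day of the week: Saturday


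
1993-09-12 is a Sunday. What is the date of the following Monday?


Current: Sunday
Target: Monday
Days ahead: 1

Next Monday: 1993-09-13


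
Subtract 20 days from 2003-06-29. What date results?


Start: 2003-06-29, subtract 20 days
29 - 20 = 9 stays within June 2003

Result: 2003-06-09


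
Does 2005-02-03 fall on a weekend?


Anchor: Jan 1, 2005. With p = 2005 - 1 = 2004: (p + p//4 - p//100 + p//400) mod 7 = (2004 + 501 - 20 + 5) mod 7 = 2490 mod 7 = 5 -> Saturday (Mon=0 ... Sun=6)
Day of year: 34; offset = 33
Weekday index = (5 + 33) mod 7 = 3 -> Thursday
Weekend days: Saturday, Sunday

No


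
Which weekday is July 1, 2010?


Target: July 1, 2010
Anchor: Jan 1, 2010. With p = 2010 - 1 = 2009: (p + p//4 - p//100 + p//400) mod 7 = (2009 + 502 - 20 + 5) mod 7 = 2496 mod 7 = 4 -> Friday (Mon=0 ... Sun=6)
Days before July (Jan-Jun): 181 days
Weekday index = (4 + 181) mod 7 = 3

Thursday


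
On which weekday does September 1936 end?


September 1936 has 30 days
Anchor: Jan 1, 1936. With p = 1936 - 1 = 1935: (p + p//4 - p//100 + p//400) mod 7 = (1935 + 483 - 19 + 4) mod 7 = 2403 mod 7 = 2 -> Wednesday (Mon=0 ... Sun=6)
Days before September (Jan-Aug): 244; September 1 index = (2 + 244) mod 7 = 1 -> Tuesday
Last day offset: 30 - 1 = 29 days
Weekday index = (1 + 29) mod 7 = 2

Wednesday, September 30
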